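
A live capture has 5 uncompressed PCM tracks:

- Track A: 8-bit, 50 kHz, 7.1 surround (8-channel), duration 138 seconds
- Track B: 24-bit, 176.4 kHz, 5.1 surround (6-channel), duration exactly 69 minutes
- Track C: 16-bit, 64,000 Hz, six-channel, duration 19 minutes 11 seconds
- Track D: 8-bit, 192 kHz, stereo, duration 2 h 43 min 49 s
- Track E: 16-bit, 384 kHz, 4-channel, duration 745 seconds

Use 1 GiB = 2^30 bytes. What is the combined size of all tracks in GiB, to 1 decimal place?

Track A: 50,000 × 138 × 1 × 8 = 55,200,000 bytes.
Track B: exactly 69 minutes = 4,140 s; 176,400 × 4,140 × 3 × 6 = 13,145,328,000 bytes.
Track C: 19 minutes 11 seconds = 1,151 s; 64,000 × 1,151 × 2 × 6 = 883,968,000 bytes.
Track D: 2 h 43 min 49 s = 9,829 s; 192,000 × 9,829 × 1 × 2 = 3,774,336,000 bytes.
Track E: 384,000 × 745 × 2 × 4 = 2,288,640,000 bytes.
Total = 20,147,472,000 bytes = 18.8 GiB.

18.8 GiB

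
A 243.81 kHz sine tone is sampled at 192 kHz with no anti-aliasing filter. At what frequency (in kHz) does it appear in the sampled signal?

51.81 kHz

Nyquist = 192,000/2 = 96,000 Hz; 243,810 Hz exceeds it.
Alias = |243,810 − 1×192,000| = |243,810 − 192,000| = 51,810 Hz = 51.81 kHz.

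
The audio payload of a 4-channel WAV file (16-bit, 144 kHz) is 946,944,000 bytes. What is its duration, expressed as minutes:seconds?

Byte rate = 144,000 × 2 × 4 = 1,152,000 bytes/s.
Duration = 946,944,000 / 1,152,000 = 822 s.
822 s = 13:42.

13:42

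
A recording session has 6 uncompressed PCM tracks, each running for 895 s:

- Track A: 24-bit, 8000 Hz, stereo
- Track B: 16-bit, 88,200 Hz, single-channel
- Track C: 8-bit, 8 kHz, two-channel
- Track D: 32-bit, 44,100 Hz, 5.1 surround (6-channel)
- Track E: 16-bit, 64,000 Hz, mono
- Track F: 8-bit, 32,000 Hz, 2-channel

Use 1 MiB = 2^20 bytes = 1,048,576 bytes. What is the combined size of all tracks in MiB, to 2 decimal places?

1272.46 MiB

Track A: 8,000 × 895 × 3 × 2 = 42,960,000 bytes.
Track B: 88,200 × 895 × 2 × 1 = 157,878,000 bytes.
Track C: 8,000 × 895 × 1 × 2 = 14,320,000 bytes.
Track D: 44,100 × 895 × 4 × 6 = 947,268,000 bytes.
Track E: 64,000 × 895 × 2 × 1 = 114,560,000 bytes.
Track F: 32,000 × 895 × 1 × 2 = 57,280,000 bytes.
Total = 1,334,266,000 bytes = 1272.46 MiB.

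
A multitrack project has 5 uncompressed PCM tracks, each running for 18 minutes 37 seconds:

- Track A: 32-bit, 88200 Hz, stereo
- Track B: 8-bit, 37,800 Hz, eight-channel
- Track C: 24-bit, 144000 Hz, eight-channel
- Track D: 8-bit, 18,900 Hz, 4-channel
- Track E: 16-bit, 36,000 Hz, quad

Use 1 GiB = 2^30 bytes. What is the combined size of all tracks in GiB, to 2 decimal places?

5.02 GiB

18 minutes 37 seconds = 1,117 s.
Track A: 88,200 × 1,117 × 4 × 2 = 788,155,200 bytes.
Track B: 37,800 × 1,117 × 1 × 8 = 337,780,800 bytes.
Track C: 144,000 × 1,117 × 3 × 8 = 3,860,352,000 bytes.
Track D: 18,900 × 1,117 × 1 × 4 = 84,445,200 bytes.
Track E: 36,000 × 1,117 × 2 × 4 = 321,696,000 bytes.
Total = 5,392,429,200 bytes = 5.02 GiB.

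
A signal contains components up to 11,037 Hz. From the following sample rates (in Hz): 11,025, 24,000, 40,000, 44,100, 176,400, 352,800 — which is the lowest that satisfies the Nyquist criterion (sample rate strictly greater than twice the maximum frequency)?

Need sample rate > 2 × 11,037 = 22,074 Hz.
Lowest listed rate above 22,074 Hz is 24,000 Hz.

24,000 Hz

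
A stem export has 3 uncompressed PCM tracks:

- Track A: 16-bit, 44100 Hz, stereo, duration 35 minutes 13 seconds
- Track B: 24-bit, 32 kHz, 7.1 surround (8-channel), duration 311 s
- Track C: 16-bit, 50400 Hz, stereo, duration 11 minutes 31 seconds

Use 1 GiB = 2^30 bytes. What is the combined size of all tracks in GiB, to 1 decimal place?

0.7 GiB

Track A: 35 minutes 13 seconds = 2,113 s; 44,100 × 2,113 × 2 × 2 = 372,733,200 bytes.
Track B: 32,000 × 311 × 3 × 8 = 238,848,000 bytes.
Track C: 11 minutes 31 seconds = 691 s; 50,400 × 691 × 2 × 2 = 139,305,600 bytes.
Total = 750,886,800 bytes = 0.7 GiB.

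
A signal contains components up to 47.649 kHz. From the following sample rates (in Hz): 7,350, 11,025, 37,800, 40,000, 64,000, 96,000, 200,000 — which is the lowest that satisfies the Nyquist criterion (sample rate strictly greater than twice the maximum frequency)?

96,000 Hz

Need sample rate > 2 × 47,649 = 95,298 Hz.
Lowest listed rate above 95,298 Hz is 96,000 Hz.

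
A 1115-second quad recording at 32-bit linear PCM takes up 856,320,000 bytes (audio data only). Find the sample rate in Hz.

48,000 Hz

Bytes = sample_rate × seconds × bytes_per_sample × channels.
sample_rate = 856,320,000 / (1,115 × 4 × 4) = 856,320,000 / 17,840 = 48,000 Hz.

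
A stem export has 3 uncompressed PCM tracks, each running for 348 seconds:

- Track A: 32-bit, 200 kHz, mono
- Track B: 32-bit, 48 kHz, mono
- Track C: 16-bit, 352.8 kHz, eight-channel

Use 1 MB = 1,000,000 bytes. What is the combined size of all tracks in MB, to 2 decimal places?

2309.61 MB

Track A: 200,000 × 348 × 4 × 1 = 278,400,000 bytes.
Track B: 48,000 × 348 × 4 × 1 = 66,816,000 bytes.
Track C: 352,800 × 348 × 2 × 8 = 1,964,390,400 bytes.
Total = 2,309,606,400 bytes = 2309.61 MB.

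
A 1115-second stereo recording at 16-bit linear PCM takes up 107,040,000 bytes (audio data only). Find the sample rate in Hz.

24,000 Hz

Bytes = sample_rate × seconds × bytes_per_sample × channels.
sample_rate = 107,040,000 / (1,115 × 2 × 2) = 107,040,000 / 4,460 = 24,000 Hz.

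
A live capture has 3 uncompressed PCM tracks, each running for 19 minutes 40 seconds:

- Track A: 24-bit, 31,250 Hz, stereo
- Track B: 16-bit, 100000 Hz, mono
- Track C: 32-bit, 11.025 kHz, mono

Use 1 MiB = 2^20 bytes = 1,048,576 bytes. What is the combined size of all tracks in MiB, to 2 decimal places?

19 minutes 40 seconds = 1,180 s.
Track A: 31,250 × 1,180 × 3 × 2 = 221,250,000 bytes.
Track B: 100,000 × 1,180 × 2 × 1 = 236,000,000 bytes.
Track C: 11,025 × 1,180 × 4 × 1 = 52,038,000 bytes.
Total = 509,288,000 bytes = 485.69 MiB.

485.69 MiB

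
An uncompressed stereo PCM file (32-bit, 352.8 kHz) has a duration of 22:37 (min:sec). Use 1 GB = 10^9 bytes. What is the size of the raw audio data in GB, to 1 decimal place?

3.8 GB

Duration = 22:37 (min:sec) = 1,357 s.
Bytes = 352,800 samples/s × 1,357 s × 4 bytes/sample × 2 ch = 3,829,996,800 bytes.
3,829,996,800 / 1,000,000,000 = 3.8 GB.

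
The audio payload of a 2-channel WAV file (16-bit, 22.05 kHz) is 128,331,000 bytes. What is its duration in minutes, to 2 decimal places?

24.25 minutes

Byte rate = 22,050 × 2 × 2 = 88,200 bytes/s.
Duration = 128,331,000 / 88,200 = 1,455 s.
1,455 s / 60 = 24.25 minutes.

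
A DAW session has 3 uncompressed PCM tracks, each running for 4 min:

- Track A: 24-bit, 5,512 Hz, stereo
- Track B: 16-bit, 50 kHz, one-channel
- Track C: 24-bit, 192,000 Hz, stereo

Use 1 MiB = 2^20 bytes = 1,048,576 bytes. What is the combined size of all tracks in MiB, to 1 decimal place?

294.1 MiB

4 min = 240 s.
Track A: 5,512 × 240 × 3 × 2 = 7,937,280 bytes.
Track B: 50,000 × 240 × 2 × 1 = 24,000,000 bytes.
Track C: 192,000 × 240 × 3 × 2 = 276,480,000 bytes.
Total = 308,417,280 bytes = 294.1 MiB.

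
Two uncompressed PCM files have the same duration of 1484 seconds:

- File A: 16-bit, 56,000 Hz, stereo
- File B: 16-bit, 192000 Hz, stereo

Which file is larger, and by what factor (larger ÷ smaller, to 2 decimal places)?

File A: 56,000 × 2 × 2 = 224,000 bytes/s.
File B: 192,000 × 2 × 2 = 768,000 bytes/s.
File B is larger; ratio = 1,139,712,000 / 332,416,000 = 3.43.

File B, by a factor of 3.43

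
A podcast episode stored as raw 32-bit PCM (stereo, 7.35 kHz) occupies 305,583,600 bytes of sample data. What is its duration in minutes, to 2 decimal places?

86.62 minutes

Byte rate = 7,350 × 4 × 2 = 58,800 bytes/s.
Duration = 305,583,600 / 58,800 = 5,197 s.
5,197 s / 60 = 86.62 minutes.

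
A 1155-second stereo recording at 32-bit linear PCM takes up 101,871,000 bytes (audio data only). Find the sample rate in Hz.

Bytes = sample_rate × seconds × bytes_per_sample × channels.
sample_rate = 101,871,000 / (1,155 × 4 × 2) = 101,871,000 / 9,240 = 11,025 Hz.

11,025 Hz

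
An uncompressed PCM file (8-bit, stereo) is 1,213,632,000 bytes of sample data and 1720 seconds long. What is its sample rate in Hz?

Bytes = sample_rate × seconds × bytes_per_sample × channels.
sample_rate = 1,213,632,000 / (1,720 × 1 × 2) = 1,213,632,000 / 3,440 = 352,800 Hz.

352,800 Hz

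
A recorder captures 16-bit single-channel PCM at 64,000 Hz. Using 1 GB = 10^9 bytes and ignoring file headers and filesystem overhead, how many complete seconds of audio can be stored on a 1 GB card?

7,812 seconds

Uncompressed byte rate = 64,000 × 2 × 1 = 128,000 bytes/s.
Capacity = 1 × 1,000,000,000 = 1,000,000,000 bytes.
1,000,000,000 / 128,000 ≈ 7812.5 s → 7,812 seconds.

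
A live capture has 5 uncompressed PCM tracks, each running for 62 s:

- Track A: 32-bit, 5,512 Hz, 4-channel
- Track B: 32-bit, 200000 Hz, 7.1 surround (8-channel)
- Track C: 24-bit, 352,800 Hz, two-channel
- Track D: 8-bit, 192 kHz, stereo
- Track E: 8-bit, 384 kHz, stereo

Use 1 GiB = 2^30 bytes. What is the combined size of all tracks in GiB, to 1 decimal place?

Track A: 5,512 × 62 × 4 × 4 = 5,467,904 bytes.
Track B: 200,000 × 62 × 4 × 8 = 396,800,000 bytes.
Track C: 352,800 × 62 × 3 × 2 = 131,241,600 bytes.
Track D: 192,000 × 62 × 1 × 2 = 23,808,000 bytes.
Track E: 384,000 × 62 × 1 × 2 = 47,616,000 bytes.
Total = 604,933,504 bytes = 0.6 GiB.

0.6 GiB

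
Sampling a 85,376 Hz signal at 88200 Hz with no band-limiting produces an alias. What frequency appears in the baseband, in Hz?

Nyquist = 88,200/2 = 44,100 Hz; 85,376 Hz exceeds it.
Alias = |85,376 − 1×88,200| = |85,376 − 88,200| = 2,824 Hz.

2,824 Hz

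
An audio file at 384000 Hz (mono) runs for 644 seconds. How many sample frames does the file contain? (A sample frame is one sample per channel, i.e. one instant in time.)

384,000 samples/s × 644 s = 247,296,000 frames.

247,296,000 sample frames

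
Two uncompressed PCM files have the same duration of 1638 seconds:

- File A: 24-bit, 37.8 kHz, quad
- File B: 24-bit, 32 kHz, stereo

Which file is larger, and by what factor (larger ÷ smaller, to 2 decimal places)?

File A, by a factor of 2.36

File A: 37,800 × 3 × 4 = 453,600 bytes/s.
File B: 32,000 × 3 × 2 = 192,000 bytes/s.
File A is larger; ratio = 742,996,800 / 314,496,000 = 2.36.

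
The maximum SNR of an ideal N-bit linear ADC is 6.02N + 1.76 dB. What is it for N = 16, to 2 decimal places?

98.08 dB

6.02 × 16 + 1.76 = 98.08 dB.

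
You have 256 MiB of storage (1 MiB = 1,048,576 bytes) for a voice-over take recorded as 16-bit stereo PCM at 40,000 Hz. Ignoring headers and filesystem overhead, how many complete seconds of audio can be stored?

Uncompressed byte rate = 40,000 × 2 × 2 = 160,000 bytes/s.
Capacity = 256 × 1,048,576 = 268,435,456 bytes.
268,435,456 / 160,000 ≈ 1677.72 s → 1,677 seconds.

1,677 seconds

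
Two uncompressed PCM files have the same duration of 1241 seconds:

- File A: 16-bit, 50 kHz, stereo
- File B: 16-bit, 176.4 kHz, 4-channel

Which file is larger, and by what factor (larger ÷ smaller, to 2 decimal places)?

File B, by a factor of 7.06

File A: 50,000 × 2 × 2 = 200,000 bytes/s.
File B: 176,400 × 2 × 4 = 1,411,200 bytes/s.
File B is larger; ratio = 1,751,299,200 / 248,200,000 = 7.06.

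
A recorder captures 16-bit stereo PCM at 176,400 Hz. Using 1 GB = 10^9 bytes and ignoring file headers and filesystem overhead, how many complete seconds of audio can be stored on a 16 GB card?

22,675 seconds

Uncompressed byte rate = 176,400 × 2 × 2 = 705,600 bytes/s.
Capacity = 16 × 1,000,000,000 = 16,000,000,000 bytes.
16,000,000,000 / 705,600 ≈ 22675.74 s → 22,675 seconds.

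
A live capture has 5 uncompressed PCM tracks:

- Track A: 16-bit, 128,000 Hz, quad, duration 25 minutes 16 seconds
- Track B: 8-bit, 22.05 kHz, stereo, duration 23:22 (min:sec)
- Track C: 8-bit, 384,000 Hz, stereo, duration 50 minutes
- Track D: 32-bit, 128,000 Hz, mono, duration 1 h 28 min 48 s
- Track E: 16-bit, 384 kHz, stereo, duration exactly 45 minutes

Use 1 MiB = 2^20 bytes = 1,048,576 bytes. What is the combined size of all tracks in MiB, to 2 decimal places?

Track A: 25 minutes 16 seconds = 1,516 s; 128,000 × 1,516 × 2 × 4 = 1,552,384,000 bytes.
Track B: 23:22 (min:sec) = 1,402 s; 22,050 × 1,402 × 1 × 2 = 61,828,200 bytes.
Track C: 50 minutes = 3,000 s; 384,000 × 3,000 × 1 × 2 = 2,304,000,000 bytes.
Track D: 1 h 28 min 48 s = 5,328 s; 128,000 × 5,328 × 4 × 1 = 2,727,936,000 bytes.
Track E: exactly 45 minutes = 2,700 s; 384,000 × 2,700 × 2 × 2 = 4,147,200,000 bytes.
Total = 10,793,348,200 bytes = 10293.34 MiB.

10293.34 MiB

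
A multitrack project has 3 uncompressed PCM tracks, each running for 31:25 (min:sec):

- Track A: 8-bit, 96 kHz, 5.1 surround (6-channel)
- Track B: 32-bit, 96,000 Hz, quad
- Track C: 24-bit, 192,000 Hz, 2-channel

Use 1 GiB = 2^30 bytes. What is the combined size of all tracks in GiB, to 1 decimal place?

5.7 GiB

31:25 (min:sec) = 1,885 s.
Track A: 96,000 × 1,885 × 1 × 6 = 1,085,760,000 bytes.
Track B: 96,000 × 1,885 × 4 × 4 = 2,895,360,000 bytes.
Track C: 192,000 × 1,885 × 3 × 2 = 2,171,520,000 bytes.
Total = 6,152,640,000 bytes = 5.7 GiB.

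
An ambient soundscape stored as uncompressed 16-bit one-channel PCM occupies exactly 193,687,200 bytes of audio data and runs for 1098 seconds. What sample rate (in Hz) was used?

88,200 Hz

Bytes = sample_rate × seconds × bytes_per_sample × channels.
sample_rate = 193,687,200 / (1,098 × 2 × 1) = 193,687,200 / 2,196 = 88,200 Hz.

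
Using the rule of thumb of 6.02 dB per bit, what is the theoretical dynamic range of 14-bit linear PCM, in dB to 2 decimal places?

84.28 dB

14 × 6.02 = 84.28 dB.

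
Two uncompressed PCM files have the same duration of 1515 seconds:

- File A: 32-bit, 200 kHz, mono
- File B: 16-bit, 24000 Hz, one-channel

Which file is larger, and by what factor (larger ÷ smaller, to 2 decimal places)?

File A, by a factor of 16.67

File A: 200,000 × 4 × 1 = 800,000 bytes/s.
File B: 24,000 × 2 × 1 = 48,000 bytes/s.
File A is larger; ratio = 1,212,000,000 / 72,720,000 = 16.67.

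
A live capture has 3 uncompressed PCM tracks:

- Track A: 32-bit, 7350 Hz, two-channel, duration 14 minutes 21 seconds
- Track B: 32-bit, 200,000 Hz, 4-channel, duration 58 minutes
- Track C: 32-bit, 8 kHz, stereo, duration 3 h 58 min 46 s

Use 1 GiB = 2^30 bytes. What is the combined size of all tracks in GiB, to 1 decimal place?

Track A: 14 minutes 21 seconds = 861 s; 7,350 × 861 × 4 × 2 = 50,626,800 bytes.
Track B: 58 minutes = 3,480 s; 200,000 × 3,480 × 4 × 4 = 11,136,000,000 bytes.
Track C: 3 h 58 min 46 s = 14,326 s; 8,000 × 14,326 × 4 × 2 = 916,864,000 bytes.
Total = 12,103,490,800 bytes = 11.3 GiB.

11.3 GiB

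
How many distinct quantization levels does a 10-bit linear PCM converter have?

1,024 levels

2^10 = 1,024.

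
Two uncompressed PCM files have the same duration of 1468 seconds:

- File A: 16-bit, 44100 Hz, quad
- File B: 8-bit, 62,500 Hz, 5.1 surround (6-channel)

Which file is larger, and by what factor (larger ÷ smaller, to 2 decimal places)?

File A: 44,100 × 2 × 4 = 352,800 bytes/s.
File B: 62,500 × 1 × 6 = 375,000 bytes/s.
File B is larger; ratio = 550,500,000 / 517,910,400 = 1.06.

File B, by a factor of 1.06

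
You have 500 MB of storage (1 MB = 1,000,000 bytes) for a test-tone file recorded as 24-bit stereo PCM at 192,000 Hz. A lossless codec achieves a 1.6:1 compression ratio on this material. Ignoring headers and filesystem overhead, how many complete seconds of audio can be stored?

694 seconds

Uncompressed byte rate = 192,000 × 3 × 2 = 1,152,000 bytes/s.
After 1.6:1 compression, effective rate ≈ 720000 bytes/s.
Capacity = 500 × 1,000,000 = 500,000,000 bytes.
500,000,000 / effective rate ≈ 694.44 s → 694 seconds.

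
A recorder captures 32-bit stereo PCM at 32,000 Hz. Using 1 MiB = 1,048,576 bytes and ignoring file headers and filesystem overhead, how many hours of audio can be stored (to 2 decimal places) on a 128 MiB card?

0.15 hours

Uncompressed byte rate = 32,000 × 4 × 2 = 256,000 bytes/s.
Capacity = 128 × 1,048,576 = 134,217,728 bytes.
134,217,728 / 256,000 ≈ 524.29 s → 0.15 hours.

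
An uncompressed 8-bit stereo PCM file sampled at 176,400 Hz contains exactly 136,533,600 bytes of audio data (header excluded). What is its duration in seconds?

Byte rate = 176,400 × 1 × 2 = 352,800 bytes/s.
Duration = 136,533,600 / 352,800 = 387 s.

387 seconds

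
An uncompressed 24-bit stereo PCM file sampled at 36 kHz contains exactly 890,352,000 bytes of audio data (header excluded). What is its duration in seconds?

Byte rate = 36,000 × 3 × 2 = 216,000 bytes/s.
Duration = 890,352,000 / 216,000 = 4,122 s.

4,122 seconds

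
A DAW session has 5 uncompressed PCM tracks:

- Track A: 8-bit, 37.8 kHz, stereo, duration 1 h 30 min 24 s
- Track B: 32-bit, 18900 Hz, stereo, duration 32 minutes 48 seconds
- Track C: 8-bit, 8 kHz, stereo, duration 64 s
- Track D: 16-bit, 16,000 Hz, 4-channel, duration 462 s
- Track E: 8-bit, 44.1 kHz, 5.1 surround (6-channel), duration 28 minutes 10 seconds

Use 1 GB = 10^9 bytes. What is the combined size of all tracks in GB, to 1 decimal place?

1.2 GB

Track A: 1 h 30 min 24 s = 5,424 s; 37,800 × 5,424 × 1 × 2 = 410,054,400 bytes.
Track B: 32 minutes 48 seconds = 1,968 s; 18,900 × 1,968 × 4 × 2 = 297,561,600 bytes.
Track C: 8,000 × 64 × 1 × 2 = 1,024,000 bytes.
Track D: 16,000 × 462 × 2 × 4 = 59,136,000 bytes.
Track E: 28 minutes 10 seconds = 1,690 s; 44,100 × 1,690 × 1 × 6 = 447,174,000 bytes.
Total = 1,214,950,000 bytes = 1.2 GB.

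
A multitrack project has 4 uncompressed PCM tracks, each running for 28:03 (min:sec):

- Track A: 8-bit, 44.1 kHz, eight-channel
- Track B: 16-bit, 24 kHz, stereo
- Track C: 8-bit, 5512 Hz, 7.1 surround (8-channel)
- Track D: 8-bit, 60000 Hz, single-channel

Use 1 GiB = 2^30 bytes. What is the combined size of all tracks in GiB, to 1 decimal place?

28:03 (min:sec) = 1,683 s.
Track A: 44,100 × 1,683 × 1 × 8 = 593,762,400 bytes.
Track B: 24,000 × 1,683 × 2 × 2 = 161,568,000 bytes.
Track C: 5,512 × 1,683 × 1 × 8 = 74,213,568 bytes.
Track D: 60,000 × 1,683 × 1 × 1 = 100,980,000 bytes.
Total = 930,523,968 bytes = 0.9 GiB.

0.9 GiB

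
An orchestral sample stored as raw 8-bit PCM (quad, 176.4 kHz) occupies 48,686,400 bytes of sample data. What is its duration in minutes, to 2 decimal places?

1.15 minutes

Byte rate = 176,400 × 1 × 4 = 705,600 bytes/s.
Duration = 48,686,400 / 705,600 = 69 s.
69 s / 60 = 1.15 minutes.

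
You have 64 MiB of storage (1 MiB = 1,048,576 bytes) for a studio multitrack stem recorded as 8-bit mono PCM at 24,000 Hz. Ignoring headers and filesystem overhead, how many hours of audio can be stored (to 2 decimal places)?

Uncompressed byte rate = 24,000 × 1 × 1 = 24,000 bytes/s.
Capacity = 64 × 1,048,576 = 67,108,864 bytes.
67,108,864 / 24,000 ≈ 2796.2 s → 0.78 hours.

0.78 hours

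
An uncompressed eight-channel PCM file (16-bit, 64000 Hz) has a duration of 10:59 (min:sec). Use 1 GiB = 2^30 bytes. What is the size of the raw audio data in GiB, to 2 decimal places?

Duration = 10:59 (min:sec) = 659 s.
Bytes = 64,000 samples/s × 659 s × 2 bytes/sample × 8 ch = 674,816,000 bytes.
674,816,000 / 1,073,741,824 = 0.63 GiB.

0.63 GiB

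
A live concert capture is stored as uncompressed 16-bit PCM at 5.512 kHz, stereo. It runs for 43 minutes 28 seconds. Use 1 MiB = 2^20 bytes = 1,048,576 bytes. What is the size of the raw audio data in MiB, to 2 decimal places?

Duration = 43 minutes 28 seconds = 2,608 s.
Bytes = 5,512 samples/s × 2,608 s × 2 bytes/sample × 2 ch = 57,501,184 bytes.
57,501,184 / 1,048,576 = 54.84 MiB.

54.84 MiB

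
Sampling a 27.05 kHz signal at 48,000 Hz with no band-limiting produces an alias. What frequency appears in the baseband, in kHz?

20.95 kHz

Nyquist = 48,000/2 = 24,000 Hz; 27,050 Hz exceeds it.
Alias = |27,050 − 1×48,000| = |27,050 − 48,000| = 20,950 Hz = 20.95 kHz.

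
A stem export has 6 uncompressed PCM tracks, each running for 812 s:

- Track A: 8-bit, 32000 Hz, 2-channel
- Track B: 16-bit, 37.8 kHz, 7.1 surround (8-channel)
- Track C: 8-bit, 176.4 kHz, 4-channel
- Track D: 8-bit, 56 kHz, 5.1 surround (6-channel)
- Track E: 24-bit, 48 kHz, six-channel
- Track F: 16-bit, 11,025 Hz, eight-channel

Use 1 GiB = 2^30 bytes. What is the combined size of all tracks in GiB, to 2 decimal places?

2.08 GiB

Track A: 32,000 × 812 × 1 × 2 = 51,968,000 bytes.
Track B: 37,800 × 812 × 2 × 8 = 491,097,600 bytes.
Track C: 176,400 × 812 × 1 × 4 = 572,947,200 bytes.
Track D: 56,000 × 812 × 1 × 6 = 272,832,000 bytes.
Track E: 48,000 × 812 × 3 × 6 = 701,568,000 bytes.
Track F: 11,025 × 812 × 2 × 8 = 143,236,800 bytes.
Total = 2,233,649,600 bytes = 2.08 GiB.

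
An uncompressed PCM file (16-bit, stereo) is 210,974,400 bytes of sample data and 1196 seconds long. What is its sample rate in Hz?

44,100 Hz

Bytes = sample_rate × seconds × bytes_per_sample × channels.
sample_rate = 210,974,400 / (1,196 × 2 × 2) = 210,974,400 / 4,784 = 44,100 Hz.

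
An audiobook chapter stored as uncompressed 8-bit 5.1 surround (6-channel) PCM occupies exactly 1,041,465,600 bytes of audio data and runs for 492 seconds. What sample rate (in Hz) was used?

Bytes = sample_rate × seconds × bytes_per_sample × channels.
sample_rate = 1,041,465,600 / (492 × 1 × 6) = 1,041,465,600 / 2,952 = 352,800 Hz.

352,800 Hz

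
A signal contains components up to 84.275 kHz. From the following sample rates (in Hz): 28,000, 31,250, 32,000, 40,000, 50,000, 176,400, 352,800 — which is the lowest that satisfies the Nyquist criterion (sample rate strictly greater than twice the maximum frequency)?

Need sample rate > 2 × 84,275 = 168,550 Hz.
Lowest listed rate above 168,550 Hz is 176,400 Hz.

176,400 Hz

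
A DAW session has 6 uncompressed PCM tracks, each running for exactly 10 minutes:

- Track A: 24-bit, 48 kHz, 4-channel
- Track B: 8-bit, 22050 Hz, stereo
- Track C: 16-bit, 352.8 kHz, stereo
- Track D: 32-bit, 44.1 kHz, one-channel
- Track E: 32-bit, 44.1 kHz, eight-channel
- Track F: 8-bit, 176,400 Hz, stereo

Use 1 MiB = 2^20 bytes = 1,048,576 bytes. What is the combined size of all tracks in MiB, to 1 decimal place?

2272.6 MiB

exactly 10 minutes = 600 s.
Track A: 48,000 × 600 × 3 × 4 = 345,600,000 bytes.
Track B: 22,050 × 600 × 1 × 2 = 26,460,000 bytes.
Track C: 352,800 × 600 × 2 × 2 = 846,720,000 bytes.
Track D: 44,100 × 600 × 4 × 1 = 105,840,000 bytes.
Track E: 44,100 × 600 × 4 × 8 = 846,720,000 bytes.
Track F: 176,400 × 600 × 1 × 2 = 211,680,000 bytes.
Total = 2,383,020,000 bytes = 2272.6 MiB.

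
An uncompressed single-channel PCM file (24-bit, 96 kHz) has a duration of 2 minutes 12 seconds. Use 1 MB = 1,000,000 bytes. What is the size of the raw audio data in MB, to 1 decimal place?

38.0 MB

Duration = 2 minutes 12 seconds = 132 s.
Bytes = 96,000 samples/s × 132 s × 3 bytes/sample × 1 ch = 38,016,000 bytes.
38,016,000 / 1,000,000 = 38.0 MB.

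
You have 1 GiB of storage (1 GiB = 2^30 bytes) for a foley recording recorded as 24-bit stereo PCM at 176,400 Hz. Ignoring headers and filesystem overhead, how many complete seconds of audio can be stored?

Uncompressed byte rate = 176,400 × 3 × 2 = 1,058,400 bytes/s.
Capacity = 1 × 1,073,741,824 = 1,073,741,824 bytes.
1,073,741,824 / 1,058,400 ≈ 1014.5 s → 1,014 seconds.

1,014 seconds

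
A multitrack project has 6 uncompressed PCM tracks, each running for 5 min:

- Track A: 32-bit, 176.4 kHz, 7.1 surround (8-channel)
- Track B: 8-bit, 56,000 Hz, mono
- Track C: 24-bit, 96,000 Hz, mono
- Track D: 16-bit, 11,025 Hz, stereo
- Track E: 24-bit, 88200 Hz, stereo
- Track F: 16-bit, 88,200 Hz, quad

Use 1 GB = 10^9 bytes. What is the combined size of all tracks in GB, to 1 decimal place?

2.2 GB

5 min = 300 s.
Track A: 176,400 × 300 × 4 × 8 = 1,693,440,000 bytes.
Track B: 56,000 × 300 × 1 × 1 = 16,800,000 bytes.
Track C: 96,000 × 300 × 3 × 1 = 86,400,000 bytes.
Track D: 11,025 × 300 × 2 × 2 = 13,230,000 bytes.
Track E: 88,200 × 300 × 3 × 2 = 158,760,000 bytes.
Track F: 88,200 × 300 × 2 × 4 = 211,680,000 bytes.
Total = 2,180,310,000 bytes = 2.2 GB.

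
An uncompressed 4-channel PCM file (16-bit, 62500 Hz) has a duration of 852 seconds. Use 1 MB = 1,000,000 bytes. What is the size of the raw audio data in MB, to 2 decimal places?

426.00 MB

Bytes = 62,500 samples/s × 852 s × 2 bytes/sample × 4 ch = 426,000,000 bytes.
426,000,000 / 1,000,000 = 426.00 MB.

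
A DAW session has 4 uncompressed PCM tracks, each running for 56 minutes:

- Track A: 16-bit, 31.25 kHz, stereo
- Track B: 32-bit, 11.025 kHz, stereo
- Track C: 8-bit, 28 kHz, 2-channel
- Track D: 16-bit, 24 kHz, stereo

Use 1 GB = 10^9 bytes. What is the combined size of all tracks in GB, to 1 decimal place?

56 minutes = 3,360 s.
Track A: 31,250 × 3,360 × 2 × 2 = 420,000,000 bytes.
Track B: 11,025 × 3,360 × 4 × 2 = 296,352,000 bytes.
Track C: 28,000 × 3,360 × 1 × 2 = 188,160,000 bytes.
Track D: 24,000 × 3,360 × 2 × 2 = 322,560,000 bytes.
Total = 1,227,072,000 bytes = 1.2 GB.

1.2 GB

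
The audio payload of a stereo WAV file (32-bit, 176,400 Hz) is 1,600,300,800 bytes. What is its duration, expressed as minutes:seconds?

18:54

Byte rate = 176,400 × 4 × 2 = 1,411,200 bytes/s.
Duration = 1,600,300,800 / 1,411,200 = 1,134 s.
1,134 s = 18:54.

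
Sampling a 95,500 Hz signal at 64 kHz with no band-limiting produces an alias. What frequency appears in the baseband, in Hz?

31,500 Hz

Nyquist = 64,000/2 = 32,000 Hz; 95,500 Hz exceeds it.
Alias = |95,500 − 1×64,000| = |95,500 − 64,000| = 31,500 Hz.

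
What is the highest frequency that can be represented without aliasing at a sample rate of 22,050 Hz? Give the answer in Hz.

11,025 Hz

Nyquist frequency = sample rate / 2 = 22,050 / 2 = 11,025 Hz.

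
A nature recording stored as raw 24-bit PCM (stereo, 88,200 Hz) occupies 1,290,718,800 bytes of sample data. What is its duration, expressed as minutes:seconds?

40:39

Byte rate = 88,200 × 3 × 2 = 529,200 bytes/s.
Duration = 1,290,718,800 / 529,200 = 2,439 s.
2,439 s = 40:39.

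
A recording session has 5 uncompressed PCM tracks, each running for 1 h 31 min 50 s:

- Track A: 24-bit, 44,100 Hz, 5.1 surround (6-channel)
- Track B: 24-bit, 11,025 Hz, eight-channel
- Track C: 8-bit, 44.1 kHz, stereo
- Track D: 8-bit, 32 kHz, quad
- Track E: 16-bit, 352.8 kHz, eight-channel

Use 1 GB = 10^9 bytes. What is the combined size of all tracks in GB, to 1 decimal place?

1 h 31 min 50 s = 5,510 s.
Track A: 44,100 × 5,510 × 3 × 6 = 4,373,838,000 bytes.
Track B: 11,025 × 5,510 × 3 × 8 = 1,457,946,000 bytes.
Track C: 44,100 × 5,510 × 1 × 2 = 485,982,000 bytes.
Track D: 32,000 × 5,510 × 1 × 4 = 705,280,000 bytes.
Track E: 352,800 × 5,510 × 2 × 8 = 31,102,848,000 bytes.
Total = 38,125,894,000 bytes = 38.1 GB.

38.1 GB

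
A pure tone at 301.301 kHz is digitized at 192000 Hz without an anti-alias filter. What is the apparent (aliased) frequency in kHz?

82.699 kHz

Nyquist = 192,000/2 = 96,000 Hz; 301,301 Hz exceeds it.
Alias = |301,301 − 2×192,000| = |301,301 − 384,000| = 82,699 Hz = 82.699 kHz.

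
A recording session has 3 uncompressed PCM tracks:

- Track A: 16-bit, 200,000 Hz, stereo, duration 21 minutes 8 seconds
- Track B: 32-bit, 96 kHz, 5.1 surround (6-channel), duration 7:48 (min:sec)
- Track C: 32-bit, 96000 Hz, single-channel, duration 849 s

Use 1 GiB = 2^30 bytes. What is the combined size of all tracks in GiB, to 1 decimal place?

2.3 GiB

Track A: 21 minutes 8 seconds = 1,268 s; 200,000 × 1,268 × 2 × 2 = 1,014,400,000 bytes.
Track B: 7:48 (min:sec) = 468 s; 96,000 × 468 × 4 × 6 = 1,078,272,000 bytes.
Track C: 96,000 × 849 × 4 × 1 = 326,016,000 bytes.
Total = 2,418,688,000 bytes = 2.3 GiB.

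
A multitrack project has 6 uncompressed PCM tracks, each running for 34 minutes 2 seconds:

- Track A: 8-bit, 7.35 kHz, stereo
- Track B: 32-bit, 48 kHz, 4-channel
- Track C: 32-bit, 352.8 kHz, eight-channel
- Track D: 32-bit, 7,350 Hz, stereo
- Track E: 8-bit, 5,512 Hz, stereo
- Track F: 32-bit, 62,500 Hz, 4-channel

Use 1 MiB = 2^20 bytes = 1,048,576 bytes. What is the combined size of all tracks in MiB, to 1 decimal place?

34 minutes 2 seconds = 2,042 s.
Track A: 7,350 × 2,042 × 1 × 2 = 30,017,400 bytes.
Track B: 48,000 × 2,042 × 4 × 4 = 1,568,256,000 bytes.
Track C: 352,800 × 2,042 × 4 × 8 = 23,053,363,200 bytes.
Track D: 7,350 × 2,042 × 4 × 2 = 120,069,600 bytes.
Track E: 5,512 × 2,042 × 1 × 2 = 22,511,008 bytes.
Track F: 62,500 × 2,042 × 4 × 4 = 2,042,000,000 bytes.
Total = 26,836,217,208 bytes = 25593.0 MiB.

25593.0 MiB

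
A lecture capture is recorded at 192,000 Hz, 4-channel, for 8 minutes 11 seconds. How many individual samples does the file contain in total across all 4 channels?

8 minutes 11 seconds = 491 s.
192,000 × 491 s × 4 ch = 377,088,000 samples.

377,088,000 samples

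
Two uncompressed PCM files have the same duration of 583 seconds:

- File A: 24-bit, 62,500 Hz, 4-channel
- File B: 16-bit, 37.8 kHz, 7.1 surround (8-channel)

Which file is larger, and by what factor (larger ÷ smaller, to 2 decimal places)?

File A, by a factor of 1.24

File A: 62,500 × 3 × 4 = 750,000 bytes/s.
File B: 37,800 × 2 × 8 = 604,800 bytes/s.
File A is larger; ratio = 437,250,000 / 352,598,400 = 1.24.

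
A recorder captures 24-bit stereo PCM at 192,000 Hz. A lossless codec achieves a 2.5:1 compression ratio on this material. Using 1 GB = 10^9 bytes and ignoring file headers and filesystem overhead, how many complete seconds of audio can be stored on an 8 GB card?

Uncompressed byte rate = 192,000 × 3 × 2 = 1,152,000 bytes/s.
After 2.5:1 compression, effective rate ≈ 460800 bytes/s.
Capacity = 8 × 1,000,000,000 = 8,000,000,000 bytes.
8,000,000,000 / effective rate ≈ 17361.11 s → 17,361 seconds.

17,361 seconds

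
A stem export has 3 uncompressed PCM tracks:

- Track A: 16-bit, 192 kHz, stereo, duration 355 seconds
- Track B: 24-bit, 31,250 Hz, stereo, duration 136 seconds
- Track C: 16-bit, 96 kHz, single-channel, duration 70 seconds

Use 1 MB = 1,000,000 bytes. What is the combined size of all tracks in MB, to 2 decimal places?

311.58 MB

Track A: 192,000 × 355 × 2 × 2 = 272,640,000 bytes.
Track B: 31,250 × 136 × 3 × 2 = 25,500,000 bytes.
Track C: 96,000 × 70 × 2 × 1 = 13,440,000 bytes.
Total = 311,580,000 bytes = 311.58 MB.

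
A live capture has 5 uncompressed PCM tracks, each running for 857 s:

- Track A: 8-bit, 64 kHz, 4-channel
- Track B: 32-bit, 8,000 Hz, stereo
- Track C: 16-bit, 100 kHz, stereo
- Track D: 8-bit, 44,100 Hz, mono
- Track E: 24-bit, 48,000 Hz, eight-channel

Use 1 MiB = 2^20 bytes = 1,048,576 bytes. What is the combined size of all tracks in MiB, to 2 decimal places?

1566.03 MiB

Track A: 64,000 × 857 × 1 × 4 = 219,392,000 bytes.
Track B: 8,000 × 857 × 4 × 2 = 54,848,000 bytes.
Track C: 100,000 × 857 × 2 × 2 = 342,800,000 bytes.
Track D: 44,100 × 857 × 1 × 1 = 37,793,700 bytes.
Track E: 48,000 × 857 × 3 × 8 = 987,264,000 bytes.
Total = 1,642,097,700 bytes = 1566.03 MiB.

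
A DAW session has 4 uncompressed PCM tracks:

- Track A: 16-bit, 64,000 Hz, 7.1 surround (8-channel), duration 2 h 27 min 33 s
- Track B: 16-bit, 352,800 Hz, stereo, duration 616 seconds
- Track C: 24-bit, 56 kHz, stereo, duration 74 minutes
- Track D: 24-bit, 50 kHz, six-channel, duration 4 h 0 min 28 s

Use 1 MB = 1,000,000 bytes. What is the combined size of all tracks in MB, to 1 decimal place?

24411.8 MB

Track A: 2 h 27 min 33 s = 8,853 s; 64,000 × 8,853 × 2 × 8 = 9,065,472,000 bytes.
Track B: 352,800 × 616 × 2 × 2 = 869,299,200 bytes.
Track C: 74 minutes = 4,440 s; 56,000 × 4,440 × 3 × 2 = 1,491,840,000 bytes.
Track D: 4 h 0 min 28 s = 14,428 s; 50,000 × 14,428 × 3 × 6 = 12,985,200,000 bytes.
Total = 24,411,811,200 bytes = 24411.8 MB.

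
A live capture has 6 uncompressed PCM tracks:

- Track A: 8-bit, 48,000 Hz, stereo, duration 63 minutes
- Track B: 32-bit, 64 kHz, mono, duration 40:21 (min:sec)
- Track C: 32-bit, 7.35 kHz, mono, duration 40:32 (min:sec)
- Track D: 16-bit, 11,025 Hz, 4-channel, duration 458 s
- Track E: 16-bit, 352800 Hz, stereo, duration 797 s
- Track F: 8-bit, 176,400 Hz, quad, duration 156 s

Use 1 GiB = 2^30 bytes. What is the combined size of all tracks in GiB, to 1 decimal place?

Track A: 63 minutes = 3,780 s; 48,000 × 3,780 × 1 × 2 = 362,880,000 bytes.
Track B: 40:21 (min:sec) = 2,421 s; 64,000 × 2,421 × 4 × 1 = 619,776,000 bytes.
Track C: 40:32 (min:sec) = 2,432 s; 7,350 × 2,432 × 4 × 1 = 71,500,800 bytes.
Track D: 11,025 × 458 × 2 × 4 = 40,395,600 bytes.
Track E: 352,800 × 797 × 2 × 2 = 1,124,726,400 bytes.
Track F: 176,400 × 156 × 1 × 4 = 110,073,600 bytes.
Total = 2,329,352,400 bytes = 2.2 GiB.

2.2 GiB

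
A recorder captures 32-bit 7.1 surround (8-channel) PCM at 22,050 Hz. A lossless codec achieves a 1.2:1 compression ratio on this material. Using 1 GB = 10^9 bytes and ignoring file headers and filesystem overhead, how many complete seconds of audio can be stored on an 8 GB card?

13,605 seconds

Uncompressed byte rate = 22,050 × 4 × 8 = 705,600 bytes/s.
After 1.2:1 compression, effective rate ≈ 588000 bytes/s.
Capacity = 8 × 1,000,000,000 = 8,000,000,000 bytes.
8,000,000,000 / effective rate ≈ 13605.44 s → 13,605 seconds.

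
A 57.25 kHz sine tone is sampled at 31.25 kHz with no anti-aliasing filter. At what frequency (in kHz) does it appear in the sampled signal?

5.25 kHz

Nyquist = 31,250/2 = 15,625 Hz; 57,250 Hz exceeds it.
Alias = |57,250 − 2×31,250| = |57,250 − 62,500| = 5,250 Hz = 5.25 kHz.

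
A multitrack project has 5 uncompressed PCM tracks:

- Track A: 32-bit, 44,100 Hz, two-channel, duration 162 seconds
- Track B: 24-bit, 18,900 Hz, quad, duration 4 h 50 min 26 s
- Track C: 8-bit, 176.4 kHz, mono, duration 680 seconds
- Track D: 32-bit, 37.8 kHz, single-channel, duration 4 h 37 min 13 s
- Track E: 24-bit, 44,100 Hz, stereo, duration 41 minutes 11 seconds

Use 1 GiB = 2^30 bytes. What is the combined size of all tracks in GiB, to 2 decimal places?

6.80 GiB

Track A: 44,100 × 162 × 4 × 2 = 57,153,600 bytes.
Track B: 4 h 50 min 26 s = 17,426 s; 18,900 × 17,426 × 3 × 4 = 3,952,216,800 bytes.
Track C: 176,400 × 680 × 1 × 1 = 119,952,000 bytes.
Track D: 4 h 37 min 13 s = 16,633 s; 37,800 × 16,633 × 4 × 1 = 2,514,909,600 bytes.
Track E: 41 minutes 11 seconds = 2,471 s; 44,100 × 2,471 × 3 × 2 = 653,826,600 bytes.
Total = 7,298,058,600 bytes = 6.80 GiB.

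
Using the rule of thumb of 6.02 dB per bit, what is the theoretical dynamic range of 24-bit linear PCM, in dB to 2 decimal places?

24 × 6.02 = 144.48 dB.

144.48 dB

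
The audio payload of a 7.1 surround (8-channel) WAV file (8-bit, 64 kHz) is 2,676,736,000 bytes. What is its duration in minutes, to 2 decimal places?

87.13 minutes

Byte rate = 64,000 × 1 × 8 = 512,000 bytes/s.
Duration = 2,676,736,000 / 512,000 = 5,228 s.
5,228 s / 60 = 87.13 minutes.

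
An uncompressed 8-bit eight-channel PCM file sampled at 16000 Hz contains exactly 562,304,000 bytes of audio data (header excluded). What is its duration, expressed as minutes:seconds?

Byte rate = 16,000 × 1 × 8 = 128,000 bytes/s.
Duration = 562,304,000 / 128,000 = 4,393 s.
4,393 s = 73:13.

73:13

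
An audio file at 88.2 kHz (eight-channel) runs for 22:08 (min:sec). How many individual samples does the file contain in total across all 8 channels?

22:08 (min:sec) = 1,328 s.
88,200 × 1,328 s × 8 ch = 937,036,800 samples.

937,036,800 samples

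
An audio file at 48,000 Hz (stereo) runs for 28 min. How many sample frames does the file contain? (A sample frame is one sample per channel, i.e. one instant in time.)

80,640,000 sample frames

28 min = 1,680 s.
48,000 samples/s × 1,680 s = 80,640,000 frames.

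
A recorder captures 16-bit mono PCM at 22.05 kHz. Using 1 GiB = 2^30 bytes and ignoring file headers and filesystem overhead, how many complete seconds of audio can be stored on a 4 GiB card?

97,391 seconds

Uncompressed byte rate = 22,050 × 2 × 1 = 44,100 bytes/s.
Capacity = 4 × 1,073,741,824 = 4,294,967,296 bytes.
4,294,967,296 / 44,100 ≈ 97391.55 s → 97,391 seconds.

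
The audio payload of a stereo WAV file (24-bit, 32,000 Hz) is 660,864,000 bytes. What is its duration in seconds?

3,442 seconds

Byte rate = 32,000 × 3 × 2 = 192,000 bytes/s.
Duration = 660,864,000 / 192,000 = 3,442 s.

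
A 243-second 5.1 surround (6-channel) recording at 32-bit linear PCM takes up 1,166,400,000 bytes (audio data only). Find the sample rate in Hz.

Bytes = sample_rate × seconds × bytes_per_sample × channels.
sample_rate = 1,166,400,000 / (243 × 4 × 6) = 1,166,400,000 / 5,832 = 200,000 Hz.

200,000 Hz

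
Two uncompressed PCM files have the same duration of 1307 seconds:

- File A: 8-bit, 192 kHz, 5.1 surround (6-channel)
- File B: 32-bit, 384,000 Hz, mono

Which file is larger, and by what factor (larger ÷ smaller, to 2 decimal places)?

File B, by a factor of 1.33

File A: 192,000 × 1 × 6 = 1,152,000 bytes/s.
File B: 384,000 × 4 × 1 = 1,536,000 bytes/s.
File B is larger; ratio = 2,007,552,000 / 1,505,664,000 = 1.33.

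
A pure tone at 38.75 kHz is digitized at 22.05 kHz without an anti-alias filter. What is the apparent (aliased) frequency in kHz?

5.35 kHz

Nyquist = 22,050/2 = 11,025 Hz; 38,750 Hz exceeds it.
Alias = |38,750 − 2×22,050| = |38,750 − 44,100| = 5,350 Hz = 5.35 kHz.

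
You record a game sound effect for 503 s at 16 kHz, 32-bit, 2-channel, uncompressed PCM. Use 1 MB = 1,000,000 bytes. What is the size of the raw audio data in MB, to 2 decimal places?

64.38 MB

Bytes = 16,000 samples/s × 503 s × 4 bytes/sample × 2 ch = 64,384,000 bytes.
64,384,000 / 1,000,000 = 64.38 MB.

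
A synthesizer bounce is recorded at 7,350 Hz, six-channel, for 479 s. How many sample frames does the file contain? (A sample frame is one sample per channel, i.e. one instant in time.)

7,350 samples/s × 479 s = 3,520,650 frames.

3,520,650 sample frames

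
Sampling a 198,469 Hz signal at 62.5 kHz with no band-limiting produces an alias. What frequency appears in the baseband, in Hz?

Nyquist = 62,500/2 = 31,250 Hz; 198,469 Hz exceeds it.
Alias = |198,469 − 3×62,500| = |198,469 − 187,500| = 10,969 Hz.

10,969 Hz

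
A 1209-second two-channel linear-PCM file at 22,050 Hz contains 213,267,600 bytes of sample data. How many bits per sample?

32 bits

Bytes per sample = 213,267,600 / (22,050 × 1,209 × 2) = 213,267,600 / 53,316,900 = 4.
Bit depth = 4 × 8 = 32 bits.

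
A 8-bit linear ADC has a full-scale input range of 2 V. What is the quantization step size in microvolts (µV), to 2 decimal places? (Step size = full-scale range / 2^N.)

7812.50 µV

2 V / 2^8 = 2 / 256 V = 7812.50 µV.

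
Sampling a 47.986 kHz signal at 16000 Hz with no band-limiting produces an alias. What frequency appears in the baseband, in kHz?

0.014 kHz

Nyquist = 16,000/2 = 8,000 Hz; 47,986 Hz exceeds it.
Alias = |47,986 − 3×16,000| = |47,986 − 48,000| = 14 Hz = 0.014 kHz.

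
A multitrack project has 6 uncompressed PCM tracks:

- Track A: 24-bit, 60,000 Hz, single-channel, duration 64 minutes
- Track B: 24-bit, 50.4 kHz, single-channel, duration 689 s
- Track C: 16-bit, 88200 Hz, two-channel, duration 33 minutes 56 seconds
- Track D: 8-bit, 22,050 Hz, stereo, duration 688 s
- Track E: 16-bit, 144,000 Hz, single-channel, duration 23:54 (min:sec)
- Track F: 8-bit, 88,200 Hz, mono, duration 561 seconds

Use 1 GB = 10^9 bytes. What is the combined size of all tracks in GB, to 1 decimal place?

Track A: 64 minutes = 3,840 s; 60,000 × 3,840 × 3 × 1 = 691,200,000 bytes.
Track B: 50,400 × 689 × 3 × 1 = 104,176,800 bytes.
Track C: 33 minutes 56 seconds = 2,036 s; 88,200 × 2,036 × 2 × 2 = 718,300,800 bytes.
Track D: 22,050 × 688 × 1 × 2 = 30,340,800 bytes.
Track E: 23:54 (min:sec) = 1,434 s; 144,000 × 1,434 × 2 × 1 = 412,992,000 bytes.
Track F: 88,200 × 561 × 1 × 1 = 49,480,200 bytes.
Total = 2,006,490,600 bytes = 2.0 GB.

2.0 GB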